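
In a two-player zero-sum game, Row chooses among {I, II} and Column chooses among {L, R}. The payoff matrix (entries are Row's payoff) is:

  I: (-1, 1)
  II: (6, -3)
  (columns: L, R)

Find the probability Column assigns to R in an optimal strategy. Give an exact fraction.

Row minima: I → -1, II → -3; maximin = -1.
Column maxima: L → 6, R → 1; minimax = 1.
-1 ≠ 1, so there is no saddle point; optimal play is mixed.
Let Row play I with probability p. Expected payoff against L: (-1)p + 6(1−p) = −7p + 6; against R: 1p + (-3)(1−p) = 4p − 3.
Setting these equal: −7p + 6 = 4p − 3 ⇒ −11p = -9 ⇒ p = 9/11, and the value is (-7)·(9/11) + 6 = 3/11.
For Column: with q = P(L), equating I's and II's payoffs gives −2q + 1 = 9q − 3 ⇒ q = 4/11.

7/11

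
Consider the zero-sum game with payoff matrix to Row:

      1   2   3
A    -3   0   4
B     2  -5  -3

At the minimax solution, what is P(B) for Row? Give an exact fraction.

Row minima: A → -3, B → -5; maximin = -3.
Column maxima: 1 → 2, 2 → 0, 3 → 4; minimax = 0.
-3 ≠ 0, so there is no saddle point; optimal play is mixed.
3 is strictly dominated by 2 (it gives Row strictly more in every row), so Column never plays it.
On the remaining 2×2 (A, B vs 1, 2):
Let Row play A with probability p. Expected payoff against 1: (-3)p + 2(1−p) = −5p + 2; against 2: 0p + (-5)(1−p) = 5p − 5.
Setting these equal: −5p + 2 = 5p − 5 ⇒ −10p = -7 ⇒ p = 7/10, and the value is (-5)·(7/10) + 2 = -3/2.
For Column: with q = P(1), equating A's and B's payoffs gives −3q = 7q − 5 ⇒ q = 1/2.

3/10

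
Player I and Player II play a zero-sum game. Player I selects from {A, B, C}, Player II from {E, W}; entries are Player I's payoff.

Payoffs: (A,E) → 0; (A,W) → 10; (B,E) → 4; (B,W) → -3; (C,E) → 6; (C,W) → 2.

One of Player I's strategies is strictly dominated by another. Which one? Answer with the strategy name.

C gives a strictly higher payoff than B against every column: 6 > 4, 2 > -3.
So B is strictly dominated and Player I never plays it.

B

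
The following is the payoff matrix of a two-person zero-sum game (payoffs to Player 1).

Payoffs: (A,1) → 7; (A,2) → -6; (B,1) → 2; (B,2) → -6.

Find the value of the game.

Row minima: A → -6, B → -6; maximin = -6.
Column maxima: 1 → 7, 2 → -6; minimax = -6.
Since maximin = minimax = -6, there is a saddle point and the value is -6.

-6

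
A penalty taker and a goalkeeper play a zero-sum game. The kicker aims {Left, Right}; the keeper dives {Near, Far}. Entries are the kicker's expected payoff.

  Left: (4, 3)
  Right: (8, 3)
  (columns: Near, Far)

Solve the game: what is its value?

3

Row minima: Left → 3, Right → 3; maximin = 3.
Column maxima: Near → 8, Far → 3; minimax = 3.
Since maximin = minimax = 3, there is a saddle point and the value is 3.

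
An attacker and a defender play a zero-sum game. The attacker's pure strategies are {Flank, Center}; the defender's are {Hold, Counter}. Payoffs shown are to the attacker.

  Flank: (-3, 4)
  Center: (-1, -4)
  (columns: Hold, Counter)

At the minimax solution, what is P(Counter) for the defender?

1/5

Row minima: Flank → -3, Center → -4; maximin = -3.
Column maxima: Hold → -1, Counter → 4; minimax = -1.
-3 ≠ -1, so there is no saddle point; optimal play is mixed.
Let the attacker play Flank with probability p. Expected payoff against Hold: (-3)p + (-1)(1−p) = −2p − 1; against Counter: 4p + (-4)(1−p) = 8p − 4.
Setting these equal: −2p − 1 = 8p − 4 ⇒ −10p = -3 ⇒ p = 3/10, and the value is (-2)·(3/10) − 1 = -8/5.
For the defender: with q = P(Hold), equating Flank's and Center's payoffs gives −7q + 4 = 3q − 4 ⇒ q = 4/5.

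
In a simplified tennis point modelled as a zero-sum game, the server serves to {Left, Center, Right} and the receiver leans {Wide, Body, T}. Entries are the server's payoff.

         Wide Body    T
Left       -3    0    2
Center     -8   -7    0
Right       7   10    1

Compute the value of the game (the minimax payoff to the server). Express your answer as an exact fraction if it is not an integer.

Row minima: Left → -3, Center → -8, Right → 1; maximin = 1.
Column maxima: Wide → 7, Body → 10, T → 2; minimax = 2.
1 ≠ 2, so there is no saddle point; optimal play is mixed.
Center is strictly dominated by Left, so the server never plays it.
Body is strictly dominated by Wide (it gives the server strictly more in every row), so the receiver never plays it.
On the remaining 2×2 (Left, Right vs Wide, T):
Let the server play Left with probability p. Expected payoff against Wide: (-3)p + 7(1−p) = −10p + 7; against T: 2p + 1(1−p) = p + 1.
Setting these equal: −10p + 7 = p + 1 ⇒ −11p = -6 ⇒ p = 6/11, and the value is (-10)·(6/11) + 7 = 17/11.
For the receiver: with q = P(Wide), equating Left's and Right's payoffs gives −5q + 2 = 6q + 1 ⇒ q = 1/11.

17/11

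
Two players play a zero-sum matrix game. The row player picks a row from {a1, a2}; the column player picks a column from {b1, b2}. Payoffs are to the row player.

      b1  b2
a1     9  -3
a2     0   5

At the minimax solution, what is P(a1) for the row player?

Row minima: a1 → -3, a2 → 0; maximin = 0.
Column maxima: b1 → 9, b2 → 5; minimax = 5.
0 ≠ 5, so there is no saddle point; optimal play is mixed.
Let the row player play a1 with probability p. Expected payoff against b1: 9p + 0(1−p) = 9p; against b2: (-3)p + 5(1−p) = −8p + 5.
Setting these equal: 9p = −8p + 5 ⇒ 17p = 5 ⇒ p = 5/17, and the value is (9)·(5/17) = 45/17.
For the column player: with q = P(b1), equating a1's and a2's payoffs gives 12q − 3 = −5q + 5 ⇒ q = 8/17.

5/17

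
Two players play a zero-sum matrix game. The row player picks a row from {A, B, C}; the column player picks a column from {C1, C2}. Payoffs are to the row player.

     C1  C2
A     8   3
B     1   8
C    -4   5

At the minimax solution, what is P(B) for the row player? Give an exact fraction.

5/12

Row minima: A → 3, B → 1, C → -4; maximin = 3.
Column maxima: C1 → 8, C2 → 8; minimax = 8.
3 ≠ 8, so there is no saddle point; optimal play is mixed.
C is strictly dominated by B, so the row player never plays it.
On the remaining 2×2 (A, B vs C1, C2):
Let the row player play A with probability p. Expected payoff against C1: 8p + 1(1−p) = 7p + 1; against C2: 3p + 8(1−p) = −5p + 8.
Setting these equal: 7p + 1 = −5p + 8 ⇒ 12p = 7 ⇒ p = 7/12, and the value is (7)·(7/12) + 1 = 61/12.
For the column player: with q = P(C1), equating A's and B's payoffs gives 5q + 3 = −7q + 8 ⇒ q = 5/12.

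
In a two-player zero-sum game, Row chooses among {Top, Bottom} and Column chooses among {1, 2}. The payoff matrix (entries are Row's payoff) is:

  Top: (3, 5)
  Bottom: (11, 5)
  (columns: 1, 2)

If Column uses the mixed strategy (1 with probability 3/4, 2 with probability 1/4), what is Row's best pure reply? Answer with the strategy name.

Bottom

Expected payoff of Top: (3/4)·3 + (1/4)·5 = 7/2.
Expected payoff of Bottom: (3/4)·11 + (1/4)·5 = 19/2.
The largest is 19/2, so Row's best response is Bottom.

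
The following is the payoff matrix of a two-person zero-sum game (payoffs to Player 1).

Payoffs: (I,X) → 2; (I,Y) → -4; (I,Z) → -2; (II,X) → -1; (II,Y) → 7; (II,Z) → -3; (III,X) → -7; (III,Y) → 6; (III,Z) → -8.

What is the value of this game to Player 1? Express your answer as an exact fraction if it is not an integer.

Row minima: I → -4, II → -3, III → -8; maximin = -3.
Column maxima: X → 2, Y → 7, Z → -2; minimax = -2.
-3 ≠ -2, so there is no saddle point; optimal play is mixed.
III is strictly dominated by II, so Player 1 never plays it.
X is strictly dominated by Z (it gives Player 1 strictly more in every row), so Player 2 never plays it.
On the remaining 2×2 (I, II vs Y, Z):
Let Player 1 play I with probability p. Expected payoff against Y: (-4)p + 7(1−p) = −11p + 7; against Z: (-2)p + (-3)(1−p) = p − 3.
Setting these equal: −11p + 7 = p − 3 ⇒ −12p = -10 ⇒ p = 5/6, and the value is (-11)·(5/6) + 7 = -13/6.
For Player 2: with q = P(Y), equating I's and II's payoffs gives −2q − 2 = 10q − 3 ⇒ q = 1/12.

-13/6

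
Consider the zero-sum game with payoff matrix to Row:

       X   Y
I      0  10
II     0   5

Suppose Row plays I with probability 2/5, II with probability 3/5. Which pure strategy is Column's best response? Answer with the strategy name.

X

If Column plays X, Row's expected payoff is (2/5)·0 + (3/5)·0 = 0.
If Column plays Y, Row's expected payoff is (2/5)·10 + (3/5)·5 = 7.
Column minimizes Row's payoff; the smallest is 0, so the best response is X.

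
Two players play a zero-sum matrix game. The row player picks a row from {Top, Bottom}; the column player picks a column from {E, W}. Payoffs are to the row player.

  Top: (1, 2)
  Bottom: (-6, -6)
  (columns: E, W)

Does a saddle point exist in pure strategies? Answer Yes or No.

Row minima: Top → 1, Bottom → -6; maximin = 1.
Column maxima: E → 1, W → 2; minimax = 1.
maximin = minimax = 1, so a saddle point exists.

Yes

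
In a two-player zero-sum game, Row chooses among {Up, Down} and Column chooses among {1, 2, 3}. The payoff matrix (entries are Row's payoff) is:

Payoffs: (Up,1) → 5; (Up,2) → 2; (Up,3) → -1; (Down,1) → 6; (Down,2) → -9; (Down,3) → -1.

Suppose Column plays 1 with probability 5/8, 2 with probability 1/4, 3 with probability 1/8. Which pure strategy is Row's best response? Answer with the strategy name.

Up

Expected payoff of Up: (5/8)·5 + (1/4)·2 + (1/8)·(-1) = 7/2.
Expected payoff of Down: (5/8)·6 + (1/4)·(-9) + (1/8)·(-1) = 11/8.
The largest is 7/2, so Row's best response is Up.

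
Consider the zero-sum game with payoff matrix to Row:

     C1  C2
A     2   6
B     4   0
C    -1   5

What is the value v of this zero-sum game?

3

Row minima: A → 2, B → 0, C → -1; maximin = 2.
Column maxima: C1 → 4, C2 → 6; minimax = 4.
2 ≠ 4, so there is no saddle point; optimal play is mixed.
C is strictly dominated by A, so Row never plays it.
On the remaining 2×2 (A, B vs C1, C2):
Let Row play A with probability p. Expected payoff against C1: 2p + 4(1−p) = −2p + 4; against C2: 6p + 0(1−p) = 6p.
Setting these equal: −2p + 4 = 6p ⇒ −8p = -4 ⇒ p = 1/2, and the value is (-2)·(1/2) + 4 = 3.
For Column: with q = P(C1), equating A's and B's payoffs gives −4q + 6 = 4q ⇒ q = 3/4.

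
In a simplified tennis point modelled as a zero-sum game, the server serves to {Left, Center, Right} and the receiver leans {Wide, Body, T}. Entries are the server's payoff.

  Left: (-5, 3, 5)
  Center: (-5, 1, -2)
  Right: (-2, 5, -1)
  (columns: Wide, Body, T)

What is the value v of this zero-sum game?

Row minima: Left → -5, Center → -5, Right → -2; maximin = -2.
Column maxima: Wide → -2, Body → 5, T → 5; minimax = -2.
Since maximin = minimax = -2, there is a saddle point and the value is -2.

-2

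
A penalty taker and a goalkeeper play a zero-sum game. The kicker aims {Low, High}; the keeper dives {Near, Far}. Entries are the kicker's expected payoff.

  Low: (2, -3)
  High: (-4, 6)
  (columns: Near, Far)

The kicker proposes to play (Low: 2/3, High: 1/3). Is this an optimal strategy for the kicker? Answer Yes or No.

Yes

Against Near this mix gives (2/3)·2 + (1/3)·(-4) = 0.
Against Far this mix gives (2/3)·(-3) + (1/3)·6 = 0.
All of the keeper's active replies (Near, Far) yield 0, and no column does worse for the kicker. The mix makes the keeper indifferent and guarantees 0, so it is optimal.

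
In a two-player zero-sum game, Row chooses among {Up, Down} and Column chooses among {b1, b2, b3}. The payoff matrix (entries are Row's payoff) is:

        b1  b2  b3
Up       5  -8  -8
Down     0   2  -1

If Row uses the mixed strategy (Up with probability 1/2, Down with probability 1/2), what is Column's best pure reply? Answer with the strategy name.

b3

If Column plays b1, Row's expected payoff is (1/2)·5 + (1/2)·0 = 5/2.
If Column plays b2, Row's expected payoff is (1/2)·(-8) + (1/2)·2 = -3.
If Column plays b3, Row's expected payoff is (1/2)·(-8) + (1/2)·(-1) = -9/2.
Column minimizes Row's payoff; the smallest is -9/2, so the best response is b3.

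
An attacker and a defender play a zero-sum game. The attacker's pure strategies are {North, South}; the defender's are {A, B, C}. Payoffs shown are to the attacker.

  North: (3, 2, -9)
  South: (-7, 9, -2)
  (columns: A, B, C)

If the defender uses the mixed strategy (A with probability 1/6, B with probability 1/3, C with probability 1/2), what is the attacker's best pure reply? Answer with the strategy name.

Expected payoff of North: (1/6)·3 + (1/3)·2 + (1/2)·(-9) = -10/3.
Expected payoff of South: (1/6)·(-7) + (1/3)·9 + (1/2)·(-2) = 5/6.
The largest is 5/6, so the attacker's best response is South.

South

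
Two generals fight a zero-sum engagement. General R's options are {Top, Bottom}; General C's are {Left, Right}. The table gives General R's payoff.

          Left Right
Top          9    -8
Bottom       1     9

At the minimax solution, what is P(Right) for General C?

8/25

Row minima: Top → -8, Bottom → 1; maximin = 1.
Column maxima: Left → 9, Right → 9; minimax = 9.
1 ≠ 9, so there is no saddle point; optimal play is mixed.
Let General R play Top with probability p. Expected payoff against Left: 9p + 1(1−p) = 8p + 1; against Right: (-8)p + 9(1−p) = −17p + 9.
Setting these equal: 8p + 1 = −17p + 9 ⇒ 25p = 8 ⇒ p = 8/25, and the value is (8)·(8/25) + 1 = 89/25.
For General C: with q = P(Left), equating Top's and Bottom's payoffs gives 17q − 8 = −8q + 9 ⇒ q = 17/25.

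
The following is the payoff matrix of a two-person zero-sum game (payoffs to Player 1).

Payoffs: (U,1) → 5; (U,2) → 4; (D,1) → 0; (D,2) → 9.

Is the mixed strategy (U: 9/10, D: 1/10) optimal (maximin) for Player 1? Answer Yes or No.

Against 1 this mix gives (9/10)·5 + (1/10)·0 = 9/2.
Against 2 this mix gives (9/10)·4 + (1/10)·9 = 9/2.
All of Player 2's active replies (1, 2) yield 9/2, and no column does worse for Player 1. The mix makes Player 2 indifferent and guarantees 9/2, so it is optimal.

Yes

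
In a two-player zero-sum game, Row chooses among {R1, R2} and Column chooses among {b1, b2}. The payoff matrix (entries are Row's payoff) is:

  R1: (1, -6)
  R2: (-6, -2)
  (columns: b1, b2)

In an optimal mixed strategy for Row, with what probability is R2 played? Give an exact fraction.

Row minima: R1 → -6, R2 → -6; maximin = -6.
Column maxima: b1 → 1, b2 → -2; minimax = -2.
-6 ≠ -2, so there is no saddle point; optimal play is mixed.
Let Row play R1 with probability p. Expected payoff against b1: 1p + (-6)(1−p) = 7p − 6; against b2: (-6)p + (-2)(1−p) = −4p − 2.
Setting these equal: 7p − 6 = −4p − 2 ⇒ 11p = 4 ⇒ p = 4/11, and the value is (7)·(4/11) − 6 = -38/11.
For Column: with q = P(b1), equating R1's and R2's payoffs gives 7q − 6 = −4q − 2 ⇒ q = 4/11.

7/11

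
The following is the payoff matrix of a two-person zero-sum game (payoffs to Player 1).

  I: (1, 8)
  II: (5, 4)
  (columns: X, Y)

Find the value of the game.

9/2

Row minima: I → 1, II → 4; maximin = 4.
Column maxima: X → 5, Y → 8; minimax = 5.
4 ≠ 5, so there is no saddle point; optimal play is mixed.
Let Player 1 play I with probability p. Expected payoff against X: 1p + 5(1−p) = −4p + 5; against Y: 8p + 4(1−p) = 4p + 4.
Setting these equal: −4p + 5 = 4p + 4 ⇒ −8p = -1 ⇒ p = 1/8, and the value is (-4)·(1/8) + 5 = 9/2.
For Player 2: with q = P(X), equating I's and II's payoffs gives −7q + 8 = q + 4 ⇒ q = 1/2.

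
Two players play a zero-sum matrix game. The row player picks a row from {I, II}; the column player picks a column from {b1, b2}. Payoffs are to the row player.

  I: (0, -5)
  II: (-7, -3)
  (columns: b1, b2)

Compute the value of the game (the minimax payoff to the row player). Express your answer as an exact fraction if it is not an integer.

Row minima: I → -5, II → -7; maximin = -5.
Column maxima: b1 → 0, b2 → -3; minimax = -3.
-5 ≠ -3, so there is no saddle point; optimal play is mixed.
Let the row player play I with probability p. Expected payoff against b1: 0p + (-7)(1−p) = 7p − 7; against b2: (-5)p + (-3)(1−p) = −2p − 3.
Setting these equal: 7p − 7 = −2p − 3 ⇒ 9p = 4 ⇒ p = 4/9, and the value is (7)·(4/9) − 7 = -35/9.
For the column player: with q = P(b1), equating I's and II's payoffs gives 5q − 5 = −4q − 3 ⇒ q = 2/9.

-35/9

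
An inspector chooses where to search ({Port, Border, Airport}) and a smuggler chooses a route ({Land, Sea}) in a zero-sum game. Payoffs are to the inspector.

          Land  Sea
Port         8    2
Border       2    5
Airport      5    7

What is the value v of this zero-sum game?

Row minima: Port → 2, Border → 2, Airport → 5; maximin = 5.
Column maxima: Land → 8, Sea → 7; minimax = 7.
5 ≠ 7, so there is no saddle point; optimal play is mixed.
Border is strictly dominated by Airport, so the inspector never plays it.
On the remaining 2×2 (Port, Airport vs Land, Sea):
Let the inspector play Port with probability p. Expected payoff against Land: 8p + 5(1−p) = 3p + 5; against Sea: 2p + 7(1−p) = −5p + 7.
Setting these equal: 3p + 5 = −5p + 7 ⇒ 8p = 2 ⇒ p = 1/4, and the value is (3)·(1/4) + 5 = 23/4.
For the smuggler: with q = P(Land), equating Port's and Airport's payoffs gives 6q + 2 = −2q + 7 ⇒ q = 5/8.

23/4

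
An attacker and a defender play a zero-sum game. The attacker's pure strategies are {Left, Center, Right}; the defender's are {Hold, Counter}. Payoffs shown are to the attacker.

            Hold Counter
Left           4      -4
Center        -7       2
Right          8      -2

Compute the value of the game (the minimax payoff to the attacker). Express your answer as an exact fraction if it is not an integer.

2/19

Row minima: Left → -4, Center → -7, Right → -2; maximin = -2.
Column maxima: Hold → 8, Counter → 2; minimax = 2.
-2 ≠ 2, so there is no saddle point; optimal play is mixed.
Left is strictly dominated by Right, so the attacker never plays it.
On the remaining 2×2 (Center, Right vs Hold, Counter):
Let the attacker play Center with probability p. Expected payoff against Hold: (-7)p + 8(1−p) = −15p + 8; against Counter: 2p + (-2)(1−p) = 4p − 2.
Setting these equal: −15p + 8 = 4p − 2 ⇒ −19p = -10 ⇒ p = 10/19, and the value is (-15)·(10/19) + 8 = 2/19.
For the defender: with q = P(Hold), equating Center's and Right's payoffs gives −9q + 2 = 10q − 2 ⇒ q = 4/19.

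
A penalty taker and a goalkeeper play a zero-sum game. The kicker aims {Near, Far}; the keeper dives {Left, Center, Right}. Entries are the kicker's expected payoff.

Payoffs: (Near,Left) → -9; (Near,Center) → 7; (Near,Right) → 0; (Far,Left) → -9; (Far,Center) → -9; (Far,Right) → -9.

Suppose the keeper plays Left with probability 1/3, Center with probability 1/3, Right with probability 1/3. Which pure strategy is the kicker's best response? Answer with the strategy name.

Expected payoff of Near: (1/3)·(-9) + (1/3)·7 + (1/3)·0 = -2/3.
Expected payoff of Far: (1/3)·(-9) + (1/3)·(-9) + (1/3)·(-9) = -9.
The largest is -2/3, so the kicker's best response is Near.

Near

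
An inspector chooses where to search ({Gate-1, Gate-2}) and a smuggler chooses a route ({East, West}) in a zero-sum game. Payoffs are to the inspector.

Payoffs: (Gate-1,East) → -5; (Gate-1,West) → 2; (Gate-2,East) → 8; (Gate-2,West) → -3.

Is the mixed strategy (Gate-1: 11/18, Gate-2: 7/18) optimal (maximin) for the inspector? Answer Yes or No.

Yes

Against East this mix gives (11/18)·(-5) + (7/18)·8 = 1/18.
Against West this mix gives (11/18)·2 + (7/18)·(-3) = 1/18.
All of the smuggler's active replies (East, West) yield 1/18, and no column does worse for the inspector. The mix makes the smuggler indifferent and guarantees 1/18, so it is optimal.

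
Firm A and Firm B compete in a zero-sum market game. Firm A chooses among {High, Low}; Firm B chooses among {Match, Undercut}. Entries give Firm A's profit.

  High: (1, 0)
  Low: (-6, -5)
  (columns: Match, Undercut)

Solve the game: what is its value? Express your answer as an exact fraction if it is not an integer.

Row minima: High → 0, Low → -6; maximin = 0.
Column maxima: Match → 1, Undercut → 0; minimax = 0.
Since maximin = minimax = 0, there is a saddle point and the value is 0.

0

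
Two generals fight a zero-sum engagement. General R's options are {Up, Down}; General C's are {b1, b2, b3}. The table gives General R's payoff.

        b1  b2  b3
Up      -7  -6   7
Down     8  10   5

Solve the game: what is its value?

91/17

Row minima: Up → -7, Down → 5; maximin = 5.
Column maxima: b1 → 8, b2 → 10, b3 → 7; minimax = 7.
5 ≠ 7, so there is no saddle point; optimal play is mixed.
b2 is strictly dominated by b1 (it gives General R strictly more in every row), so General C never plays it.
On the remaining 2×2 (Up, Down vs b1, b3):
Let General R play Up with probability p. Expected payoff against b1: (-7)p + 8(1−p) = −15p + 8; against b3: 7p + 5(1−p) = 2p + 5.
Setting these equal: −15p + 8 = 2p + 5 ⇒ −17p = -3 ⇒ p = 3/17, and the value is (-15)·(3/17) + 8 = 91/17.
For General C: with q = P(b1), equating Up's and Down's payoffs gives −14q + 7 = 3q + 5 ⇒ q = 2/17.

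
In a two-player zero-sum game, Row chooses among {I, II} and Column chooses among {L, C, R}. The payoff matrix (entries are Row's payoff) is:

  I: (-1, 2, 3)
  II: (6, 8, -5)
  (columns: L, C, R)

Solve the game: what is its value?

Row minima: I → -1, II → -5; maximin = -1.
Column maxima: L → 6, C → 8, R → 3; minimax = 3.
-1 ≠ 3, so there is no saddle point; optimal play is mixed.
C is strictly dominated by L (it gives Row strictly more in every row), so Column never plays it.
On the remaining 2×2 (I, II vs L, R):
Let Row play I with probability p. Expected payoff against L: (-1)p + 6(1−p) = −7p + 6; against R: 3p + (-5)(1−p) = 8p − 5.
Setting these equal: −7p + 6 = 8p − 5 ⇒ −15p = -11 ⇒ p = 11/15, and the value is (-7)·(11/15) + 6 = 13/15.
For Column: with q = P(L), equating I's and II's payoffs gives −4q + 3 = 11q − 5 ⇒ q = 8/15.

13/15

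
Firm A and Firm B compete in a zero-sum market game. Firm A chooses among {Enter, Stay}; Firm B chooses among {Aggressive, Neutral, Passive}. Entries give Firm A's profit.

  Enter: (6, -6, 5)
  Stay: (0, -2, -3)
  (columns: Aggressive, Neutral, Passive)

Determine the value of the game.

-7/3

Row minima: Enter → -6, Stay → -3; maximin = -3.
Column maxima: Aggressive → 6, Neutral → -2, Passive → 5; minimax = -2.
-3 ≠ -2, so there is no saddle point; optimal play is mixed.
Aggressive is strictly dominated by Neutral (it gives Firm A strictly more in every row), so Firm B never plays it.
On the remaining 2×2 (Enter, Stay vs Neutral, Passive):
Let Firm A play Enter with probability p. Expected payoff against Neutral: (-6)p + (-2)(1−p) = −4p − 2; against Passive: 5p + (-3)(1−p) = 8p − 3.
Setting these equal: −4p − 2 = 8p − 3 ⇒ −12p = -1 ⇒ p = 1/12, and the value is (-4)·(1/12) − 2 = -7/3.
For Firm B: with q = P(Neutral), equating Enter's and Stay's payoffs gives −11q + 5 = q − 3 ⇒ q = 2/3.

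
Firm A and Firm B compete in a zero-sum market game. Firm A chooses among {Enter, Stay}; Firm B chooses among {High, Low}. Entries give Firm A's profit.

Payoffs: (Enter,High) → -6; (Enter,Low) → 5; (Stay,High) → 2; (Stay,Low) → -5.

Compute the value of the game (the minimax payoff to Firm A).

-10/9

Row minima: Enter → -6, Stay → -5; maximin = -5.
Column maxima: High → 2, Low → 5; minimax = 2.
-5 ≠ 2, so there is no saddle point; optimal play is mixed.
Let Firm A play Enter with probability p. Expected payoff against High: (-6)p + 2(1−p) = −8p + 2; against Low: 5p + (-5)(1−p) = 10p − 5.
Setting these equal: −8p + 2 = 10p − 5 ⇒ −18p = -7 ⇒ p = 7/18, and the value is (-8)·(7/18) + 2 = -10/9.
For Firm B: with q = P(High), equating Enter's and Stay's payoffs gives −11q + 5 = 7q − 5 ⇒ q = 5/9.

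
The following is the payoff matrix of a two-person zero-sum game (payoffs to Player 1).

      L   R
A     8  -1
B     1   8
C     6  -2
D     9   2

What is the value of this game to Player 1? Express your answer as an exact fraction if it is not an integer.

Row minima: A → -1, B → 1, C → -2, D → 2; maximin = 2.
Column maxima: L → 9, R → 8; minimax = 8.
2 ≠ 8, so there is no saddle point; optimal play is mixed.
A is strictly dominated by D, so Player 1 never plays it.
C is strictly dominated by D, so Player 1 never plays it.
On the remaining 2×2 (B, D vs L, R):
Let Player 1 play B with probability p. Expected payoff against L: 1p + 9(1−p) = −8p + 9; against R: 8p + 2(1−p) = 6p + 2.
Setting these equal: −8p + 9 = 6p + 2 ⇒ −14p = -7 ⇒ p = 1/2, and the value is (-8)·(1/2) + 9 = 5.
For Player 2: with q = P(L), equating B's and D's payoffs gives −7q + 8 = 7q + 2 ⇒ q = 3/7.

5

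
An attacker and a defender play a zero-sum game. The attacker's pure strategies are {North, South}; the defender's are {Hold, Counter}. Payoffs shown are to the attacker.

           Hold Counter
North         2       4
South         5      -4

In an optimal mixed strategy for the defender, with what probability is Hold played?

Row minima: North → 2, South → -4; maximin = 2.
Column maxima: Hold → 5, Counter → 4; minimax = 4.
2 ≠ 4, so there is no saddle point; optimal play is mixed.
Let the attacker play North with probability p. Expected payoff against Hold: 2p + 5(1−p) = −3p + 5; against Counter: 4p + (-4)(1−p) = 8p − 4.
Setting these equal: −3p + 5 = 8p − 4 ⇒ −11p = -9 ⇒ p = 9/11, and the value is (-3)·(9/11) + 5 = 28/11.
For the defender: with q = P(Hold), equating North's and South's payoffs gives −2q + 4 = 9q − 4 ⇒ q = 8/11.

8/11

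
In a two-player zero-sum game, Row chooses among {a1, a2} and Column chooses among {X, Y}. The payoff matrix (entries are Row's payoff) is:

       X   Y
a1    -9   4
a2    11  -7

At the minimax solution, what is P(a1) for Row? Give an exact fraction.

Row minima: a1 → -9, a2 → -7; maximin = -7.
Column maxima: X → 11, Y → 4; minimax = 4.
-7 ≠ 4, so there is no saddle point; optimal play is mixed.
Let Row play a1 with probability p. Expected payoff against X: (-9)p + 11(1−p) = −20p + 11; against Y: 4p + (-7)(1−p) = 11p − 7.
Setting these equal: −20p + 11 = 11p − 7 ⇒ −31p = -18 ⇒ p = 18/31, and the value is (-20)·(18/31) + 11 = -19/31.
For Column: with q = P(X), equating a1's and a2's payoffs gives −13q + 4 = 18q − 7 ⇒ q = 11/31.

18/31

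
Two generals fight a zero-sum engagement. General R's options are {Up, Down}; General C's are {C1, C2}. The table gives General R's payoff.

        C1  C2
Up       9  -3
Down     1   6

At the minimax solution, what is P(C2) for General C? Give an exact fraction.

8/17

Row minima: Up → -3, Down → 1; maximin = 1.
Column maxima: C1 → 9, C2 → 6; minimax = 6.
1 ≠ 6, so there is no saddle point; optimal play is mixed.
Let General R play Up with probability p. Expected payoff against C1: 9p + 1(1−p) = 8p + 1; against C2: (-3)p + 6(1−p) = −9p + 6.
Setting these equal: 8p + 1 = −9p + 6 ⇒ 17p = 5 ⇒ p = 5/17, and the value is (8)·(5/17) + 1 = 57/17.
For General C: with q = P(C1), equating Up's and Down's payoffs gives 12q − 3 = −5q + 6 ⇒ q = 9/17.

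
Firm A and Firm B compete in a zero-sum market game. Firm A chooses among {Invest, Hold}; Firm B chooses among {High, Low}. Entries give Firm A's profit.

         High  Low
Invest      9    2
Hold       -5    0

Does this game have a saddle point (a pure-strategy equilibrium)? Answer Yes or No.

Yes

Row minima: Invest → 2, Hold → -5; maximin = 2.
Column maxima: High → 9, Low → 2; minimax = 2.
maximin = minimax = 2, so a saddle point exists.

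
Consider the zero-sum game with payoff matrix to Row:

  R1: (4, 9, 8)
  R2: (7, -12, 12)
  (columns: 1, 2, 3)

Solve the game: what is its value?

37/8

Row minima: R1 → 4, R2 → -12; maximin = 4.
Column maxima: 1 → 7, 2 → 9, 3 → 12; minimax = 7.
4 ≠ 7, so there is no saddle point; optimal play is mixed.
3 is strictly dominated by 1 (it gives Row strictly more in every row), so Column never plays it.
On the remaining 2×2 (R1, R2 vs 1, 2):
Let Row play R1 with probability p. Expected payoff against 1: 4p + 7(1−p) = −3p + 7; against 2: 9p + (-12)(1−p) = 21p − 12.
Setting these equal: −3p + 7 = 21p − 12 ⇒ −24p = -19 ⇒ p = 19/24, and the value is (-3)·(19/24) + 7 = 37/8.
For Column: with q = P(1), equating R1's and R2's payoffs gives −5q + 9 = 19q − 12 ⇒ q = 7/8.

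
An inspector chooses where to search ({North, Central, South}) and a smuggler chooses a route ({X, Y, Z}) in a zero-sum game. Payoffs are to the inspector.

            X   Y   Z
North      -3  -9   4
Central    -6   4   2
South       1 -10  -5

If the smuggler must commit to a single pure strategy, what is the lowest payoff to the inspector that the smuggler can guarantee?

Column maxima: X → 1, Y → 4, Z → 4.
The smallest of these is 1.

1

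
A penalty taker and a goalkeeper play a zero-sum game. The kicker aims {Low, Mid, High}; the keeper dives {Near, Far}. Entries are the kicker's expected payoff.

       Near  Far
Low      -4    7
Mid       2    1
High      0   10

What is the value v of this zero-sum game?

20/11

Row minima: Low → -4, Mid → 1, High → 0; maximin = 1.
Column maxima: Near → 2, Far → 10; minimax = 2.
1 ≠ 2, so there is no saddle point; optimal play is mixed.
Low is strictly dominated by High, so the kicker never plays it.
On the remaining 2×2 (Mid, High vs Near, Far):
Let the kicker play Mid with probability p. Expected payoff against Near: 2p + 0(1−p) = 2p; against Far: 1p + 10(1−p) = −9p + 10.
Setting these equal: 2p = −9p + 10 ⇒ 11p = 10 ⇒ p = 10/11, and the value is (2)·(10/11) = 20/11.
For the keeper: with q = P(Near), equating Mid's and High's payoffs gives q + 1 = −10q + 10 ⇒ q = 9/11.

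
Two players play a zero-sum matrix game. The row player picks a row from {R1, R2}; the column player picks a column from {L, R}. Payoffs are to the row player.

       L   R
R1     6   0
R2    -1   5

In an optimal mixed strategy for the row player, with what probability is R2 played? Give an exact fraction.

Row minima: R1 → 0, R2 → -1; maximin = 0.
Column maxima: L → 6, R → 5; minimax = 5.
0 ≠ 5, so there is no saddle point; optimal play is mixed.
Let the row player play R1 with probability p. Expected payoff against L: 6p + (-1)(1−p) = 7p − 1; against R: 0p + 5(1−p) = −5p + 5.
Setting these equal: 7p − 1 = −5p + 5 ⇒ 12p = 6 ⇒ p = 1/2, and the value is (7)·(1/2) − 1 = 5/2.
For the column player: with q = P(L), equating R1's and R2's payoffs gives 6q = −6q + 5 ⇒ q = 5/12.

1/2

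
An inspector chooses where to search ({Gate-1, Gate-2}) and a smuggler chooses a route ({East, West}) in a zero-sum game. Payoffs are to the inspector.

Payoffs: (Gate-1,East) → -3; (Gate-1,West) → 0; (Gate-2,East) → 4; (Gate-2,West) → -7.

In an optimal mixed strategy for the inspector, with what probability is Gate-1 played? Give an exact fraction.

11/14

Row minima: Gate-1 → -3, Gate-2 → -7; maximin = -3.
Column maxima: East → 4, West → 0; minimax = 0.
-3 ≠ 0, so there is no saddle point; optimal play is mixed.
Let the inspector play Gate-1 with probability p. Expected payoff against East: (-3)p + 4(1−p) = −7p + 4; against West: 0p + (-7)(1−p) = 7p − 7.
Setting these equal: −7p + 4 = 7p − 7 ⇒ −14p = -11 ⇒ p = 11/14, and the value is (-7)·(11/14) + 4 = -3/2.
For the smuggler: with q = P(East), equating Gate-1's and Gate-2's payoffs gives −3q = 11q − 7 ⇒ q = 1/2.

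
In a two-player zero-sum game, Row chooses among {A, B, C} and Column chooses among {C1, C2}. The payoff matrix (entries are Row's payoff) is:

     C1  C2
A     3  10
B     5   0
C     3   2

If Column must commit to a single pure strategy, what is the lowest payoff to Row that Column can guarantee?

Column maxima: C1 → 5, C2 → 10.
The smallest of these is 5.

5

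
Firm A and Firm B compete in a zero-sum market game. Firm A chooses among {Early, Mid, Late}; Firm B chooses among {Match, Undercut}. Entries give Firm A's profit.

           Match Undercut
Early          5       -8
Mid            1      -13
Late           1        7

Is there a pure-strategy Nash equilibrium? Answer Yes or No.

No

Row minima: Early → -8, Mid → -13, Late → 1; maximin = 1.
Column maxima: Match → 5, Undercut → 7; minimax = 5.
1 ≠ 5, so no pure-strategy equilibrium exists.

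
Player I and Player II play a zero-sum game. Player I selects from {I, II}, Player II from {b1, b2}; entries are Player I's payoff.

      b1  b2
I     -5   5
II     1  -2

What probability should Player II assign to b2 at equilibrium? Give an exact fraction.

Row minima: I → -5, II → -2; maximin = -2.
Column maxima: b1 → 1, b2 → 5; minimax = 1.
-2 ≠ 1, so there is no saddle point; optimal play is mixed.
Let Player I play I with probability p. Expected payoff against b1: (-5)p + 1(1−p) = −6p + 1; against b2: 5p + (-2)(1−p) = 7p − 2.
Setting these equal: −6p + 1 = 7p − 2 ⇒ −13p = -3 ⇒ p = 3/13, and the value is (-6)·(3/13) + 1 = -5/13.
For Player II: with q = P(b1), equating I's and II's payoffs gives −10q + 5 = 3q − 2 ⇒ q = 7/13.

6/13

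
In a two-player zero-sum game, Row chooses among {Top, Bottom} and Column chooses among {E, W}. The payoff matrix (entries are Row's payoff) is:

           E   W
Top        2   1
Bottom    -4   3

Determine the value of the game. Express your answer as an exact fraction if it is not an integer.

Row minima: Top → 1, Bottom → -4; maximin = 1.
Column maxima: E → 2, W → 3; minimax = 2.
1 ≠ 2, so there is no saddle point; optimal play is mixed.
Let Row play Top with probability p. Expected payoff against E: 2p + (-4)(1−p) = 6p − 4; against W: 1p + 3(1−p) = −2p + 3.
Setting these equal: 6p − 4 = −2p + 3 ⇒ 8p = 7 ⇒ p = 7/8, and the value is (6)·(7/8) − 4 = 5/4.
For Column: with q = P(E), equating Top's and Bottom's payoffs gives q + 1 = −7q + 3 ⇒ q = 1/4.

5/4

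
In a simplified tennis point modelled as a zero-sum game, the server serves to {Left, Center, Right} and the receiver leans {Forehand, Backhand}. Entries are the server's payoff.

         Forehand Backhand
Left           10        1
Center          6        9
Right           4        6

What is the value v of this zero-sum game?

7

Row minima: Left → 1, Center → 6, Right → 4; maximin = 6.
Column maxima: Forehand → 10, Backhand → 9; minimax = 9.
6 ≠ 9, so there is no saddle point; optimal play is mixed.
Right is strictly dominated by Center, so the server never plays it.
On the remaining 2×2 (Left, Center vs Forehand, Backhand):
Let the server play Left with probability p. Expected payoff against Forehand: 10p + 6(1−p) = 4p + 6; against Backhand: 1p + 9(1−p) = −8p + 9.
Setting these equal: 4p + 6 = −8p + 9 ⇒ 12p = 3 ⇒ p = 1/4, and the value is (4)·(1/4) + 6 = 7.
For the receiver: with q = P(Forehand), equating Left's and Center's payoffs gives 9q + 1 = −3q + 9 ⇒ q = 2/3.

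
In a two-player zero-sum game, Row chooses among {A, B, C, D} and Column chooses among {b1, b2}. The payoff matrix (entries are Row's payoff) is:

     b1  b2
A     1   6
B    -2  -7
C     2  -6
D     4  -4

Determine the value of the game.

28/13

Row minima: A → 1, B → -7, C → -6, D → -4; maximin = 1.
Column maxima: b1 → 4, b2 → 6; minimax = 4.
1 ≠ 4, so there is no saddle point; optimal play is mixed.
B is strictly dominated by A, so Row never plays it.
C is strictly dominated by D, so Row never plays it.
On the remaining 2×2 (A, D vs b1, b2):
Let Row play A with probability p. Expected payoff against b1: 1p + 4(1−p) = −3p + 4; against b2: 6p + (-4)(1−p) = 10p − 4.
Setting these equal: −3p + 4 = 10p − 4 ⇒ −13p = -8 ⇒ p = 8/13, and the value is (-3)·(8/13) + 4 = 28/13.
For Column: with q = P(b1), equating A's and D's payoffs gives −5q + 6 = 8q − 4 ⇒ q = 10/13.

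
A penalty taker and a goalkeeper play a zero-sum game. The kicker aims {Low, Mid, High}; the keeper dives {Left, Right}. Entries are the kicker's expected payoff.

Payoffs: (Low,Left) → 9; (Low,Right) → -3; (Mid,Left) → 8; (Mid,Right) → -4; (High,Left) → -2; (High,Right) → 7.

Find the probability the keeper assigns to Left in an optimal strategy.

10/21

Row minima: Low → -3, Mid → -4, High → -2; maximin = -2.
Column maxima: Left → 9, Right → 7; minimax = 7.
-2 ≠ 7, so there is no saddle point; optimal play is mixed.
Mid is strictly dominated by Low, so the kicker never plays it.
On the remaining 2×2 (Low, High vs Left, Right):
Let the kicker play Low with probability p. Expected payoff against Left: 9p + (-2)(1−p) = 11p − 2; against Right: (-3)p + 7(1−p) = −10p + 7.
Setting these equal: 11p − 2 = −10p + 7 ⇒ 21p = 9 ⇒ p = 3/7, and the value is (11)·(3/7) − 2 = 19/7.
For the keeper: with q = P(Left), equating Low's and High's payoffs gives 12q − 3 = −9q + 7 ⇒ q = 10/21.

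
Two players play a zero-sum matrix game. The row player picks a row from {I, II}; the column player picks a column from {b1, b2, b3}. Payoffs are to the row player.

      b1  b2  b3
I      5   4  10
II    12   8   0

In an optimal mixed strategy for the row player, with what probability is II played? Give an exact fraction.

3/7

Row minima: I → 4, II → 0; maximin = 4.
Column maxima: b1 → 12, b2 → 8, b3 → 10; minimax = 8.
4 ≠ 8, so there is no saddle point; optimal play is mixed.
b1 is strictly dominated by b2 (it gives the row player strictly more in every row), so the column player never plays it.
On the remaining 2×2 (I, II vs b2, b3):
Let the row player play I with probability p. Expected payoff against b2: 4p + 8(1−p) = −4p + 8; against b3: 10p + 0(1−p) = 10p.
Setting these equal: −4p + 8 = 10p ⇒ −14p = -8 ⇒ p = 4/7, and the value is (-4)·(4/7) + 8 = 40/7.
For the column player: with q = P(b2), equating I's and II's payoffs gives −6q + 10 = 8q ⇒ q = 5/7.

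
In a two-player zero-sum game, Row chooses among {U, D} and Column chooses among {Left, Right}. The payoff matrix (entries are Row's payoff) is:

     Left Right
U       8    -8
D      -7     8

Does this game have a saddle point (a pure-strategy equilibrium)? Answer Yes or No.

No

Row minima: U → -8, D → -7; maximin = -7.
Column maxima: Left → 8, Right → 8; minimax = 8.
-7 ≠ 8, so no pure-strategy equilibrium exists.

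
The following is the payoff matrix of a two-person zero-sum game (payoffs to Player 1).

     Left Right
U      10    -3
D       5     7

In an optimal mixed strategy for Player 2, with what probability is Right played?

Row minima: U → -3, D → 5; maximin = 5.
Column maxima: Left → 10, Right → 7; minimax = 7.
5 ≠ 7, so there is no saddle point; optimal play is mixed.
Let Player 1 play U with probability p. Expected payoff against Left: 10p + 5(1−p) = 5p + 5; against Right: (-3)p + 7(1−p) = −10p + 7.
Setting these equal: 5p + 5 = −10p + 7 ⇒ 15p = 2 ⇒ p = 2/15, and the value is (5)·(2/15) + 5 = 17/3.
For Player 2: with q = P(Left), equating U's and D's payoffs gives 13q − 3 = −2q + 7 ⇒ q = 2/3.

1/3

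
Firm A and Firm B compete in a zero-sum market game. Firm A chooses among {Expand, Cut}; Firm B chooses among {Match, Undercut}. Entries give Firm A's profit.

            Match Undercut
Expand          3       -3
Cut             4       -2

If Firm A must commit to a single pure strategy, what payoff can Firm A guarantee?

-2

Row minima: Expand → -3, Cut → -2.
The best of these is -2.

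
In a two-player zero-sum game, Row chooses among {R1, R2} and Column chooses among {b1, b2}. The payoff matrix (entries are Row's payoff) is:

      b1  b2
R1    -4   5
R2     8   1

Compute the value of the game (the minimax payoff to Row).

11/4

Row minima: R1 → -4, R2 → 1; maximin = 1.
Column maxima: b1 → 8, b2 → 5; minimax = 5.
1 ≠ 5, so there is no saddle point; optimal play is mixed.
Let Row play R1 with probability p. Expected payoff against b1: (-4)p + 8(1−p) = −12p + 8; against b2: 5p + 1(1−p) = 4p + 1.
Setting these equal: −12p + 8 = 4p + 1 ⇒ −16p = -7 ⇒ p = 7/16, and the value is (-12)·(7/16) + 8 = 11/4.
For Column: with q = P(b1), equating R1's and R2's payoffs gives −9q + 5 = 7q + 1 ⇒ q = 1/4.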